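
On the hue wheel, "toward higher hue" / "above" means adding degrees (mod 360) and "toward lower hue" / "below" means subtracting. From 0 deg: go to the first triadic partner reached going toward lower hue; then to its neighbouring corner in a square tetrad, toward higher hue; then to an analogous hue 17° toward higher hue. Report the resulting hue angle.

347°

−120° (triadic ↓): 0 − 120 = -120 → -120 + 360 = 240°
+90° (square ↑): 240 + 90 = 330°
+17° (analog 17° ↑): 330 + 17 = 347°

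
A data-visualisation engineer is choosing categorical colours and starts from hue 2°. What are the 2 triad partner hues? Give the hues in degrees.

A triad places three hues 120° apart.
2 + 120 = 122°
2 + 240 = 242°

122° and 242°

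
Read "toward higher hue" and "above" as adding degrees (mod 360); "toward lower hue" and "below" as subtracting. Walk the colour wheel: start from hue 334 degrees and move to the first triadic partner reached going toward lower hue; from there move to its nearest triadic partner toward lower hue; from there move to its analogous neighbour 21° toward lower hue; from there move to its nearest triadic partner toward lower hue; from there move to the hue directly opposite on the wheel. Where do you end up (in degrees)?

triadic ↓ −120°: 334 − 120 = 214°
triadic ↓ −120°: 214 − 120 = 94°
analog 21° ↓ −21°: 94 − 21 = 73°
triadic ↓ −120°: 73 − 120 = -47 → -47 + 360 = 313°
complement +180°: 313 + 180 = 493 → 493 − 360 = 133°

133°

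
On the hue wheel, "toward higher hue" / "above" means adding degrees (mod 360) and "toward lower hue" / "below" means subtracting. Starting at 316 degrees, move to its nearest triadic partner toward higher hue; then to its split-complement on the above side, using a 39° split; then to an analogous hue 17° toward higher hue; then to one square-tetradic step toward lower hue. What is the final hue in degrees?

triadic ↑ +120°: 316 + 120 = 436 → 436 − 360 = 76°
split-comp 39° ↑ +219°: 76 + 219 = 295°
analog 17° ↑ +17°: 295 + 17 = 312°
square ↓ −90°: 312 − 90 = 222°

222°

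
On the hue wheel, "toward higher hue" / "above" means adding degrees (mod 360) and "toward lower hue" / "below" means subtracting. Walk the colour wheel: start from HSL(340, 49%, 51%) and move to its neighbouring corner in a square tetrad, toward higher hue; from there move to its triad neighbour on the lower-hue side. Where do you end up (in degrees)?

square ↑ +90°: 340 + 90 = 430 → 430 − 360 = 70°
triadic ↓ −120°: 70 − 120 = -50 → -50 + 360 = 310°

310°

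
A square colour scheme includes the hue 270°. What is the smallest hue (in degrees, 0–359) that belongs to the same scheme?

A square tetradic scheme places four hues every 90°.
The full set through 270° is {0°, 90°, 180°, 270°}.

0°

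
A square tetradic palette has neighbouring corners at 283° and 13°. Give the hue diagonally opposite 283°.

A square tetradic scheme places four hues 90° apart; opposite corners are 180° apart.
283 + 180 = 463 → 463 − 360 = 103°

103°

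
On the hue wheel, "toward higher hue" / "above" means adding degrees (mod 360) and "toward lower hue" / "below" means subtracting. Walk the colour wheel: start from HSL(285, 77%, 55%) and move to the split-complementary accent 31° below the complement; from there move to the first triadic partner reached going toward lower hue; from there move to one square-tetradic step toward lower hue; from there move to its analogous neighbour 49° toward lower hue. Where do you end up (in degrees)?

175°

+149° (split-comp 31° ↓): 285 + 149 = 434 → 434 − 360 = 74°
−120° (triadic ↓): 74 − 120 = -46 → -46 + 360 = 314°
−90° (square ↓): 314 − 90 = 224°
−49° (analog 49° ↓): 224 − 49 = 175°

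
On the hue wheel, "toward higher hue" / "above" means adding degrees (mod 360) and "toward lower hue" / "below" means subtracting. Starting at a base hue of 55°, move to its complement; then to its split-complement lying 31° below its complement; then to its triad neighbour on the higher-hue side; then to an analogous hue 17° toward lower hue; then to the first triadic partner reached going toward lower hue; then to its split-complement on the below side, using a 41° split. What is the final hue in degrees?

146°

55 + 180 = 235°   (complement)
235 + 149 = 384 → 384 − 360 = 24°   (split-comp 31° ↓)
24 + 120 = 144°   (triadic ↑)
144 − 17 = 127°   (analog 17° ↓)
127 − 120 = 7°   (triadic ↓)
7 + 139 = 146°   (split-comp 41° ↓)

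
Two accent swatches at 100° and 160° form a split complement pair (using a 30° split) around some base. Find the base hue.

310°

The accents sit 30° either side of the complement, so the complement is their short-arc midpoint on the wheel.
Short-arc midpoint of 100° and 160°: 130°.
Base is 180° from the complement: 130 − 180 = -50 → -50 + 360 = 310°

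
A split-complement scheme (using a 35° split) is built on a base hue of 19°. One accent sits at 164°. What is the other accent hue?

234°

Split-complementary hues sit 35° either side of the complement.
Complement of the base 19°: 19 + 180 = 199°
The given accent 164° is 35° one side of 199°; the other accent sits 35° the other side: 199 + 35 = 234°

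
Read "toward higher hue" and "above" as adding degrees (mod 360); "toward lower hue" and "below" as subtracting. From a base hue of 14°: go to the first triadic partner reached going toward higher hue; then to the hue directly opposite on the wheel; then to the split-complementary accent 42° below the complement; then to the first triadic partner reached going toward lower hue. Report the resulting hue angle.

332°

14 + 120 = 134°   (triadic ↑)
134 + 180 = 314°   (complement)
314 + 138 = 452 → 452 − 360 = 92°   (split-comp 42° ↓)
92 − 120 = -28 → -28 + 360 = 332°   (triadic ↓)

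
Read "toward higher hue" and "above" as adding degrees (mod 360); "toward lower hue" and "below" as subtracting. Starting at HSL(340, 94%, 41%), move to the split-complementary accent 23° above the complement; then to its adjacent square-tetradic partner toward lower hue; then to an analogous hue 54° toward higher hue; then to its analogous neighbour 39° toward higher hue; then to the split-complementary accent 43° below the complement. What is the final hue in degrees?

323°

split-comp 23° ↑ +203°: 340 + 203 = 543 → 543 − 360 = 183°
square ↓ −90°: 183 − 90 = 93°
analog 54° ↑ +54°: 93 + 54 = 147°
analog 39° ↑ +39°: 147 + 39 = 186°
split-comp 43° ↓ +137°: 186 + 137 = 323°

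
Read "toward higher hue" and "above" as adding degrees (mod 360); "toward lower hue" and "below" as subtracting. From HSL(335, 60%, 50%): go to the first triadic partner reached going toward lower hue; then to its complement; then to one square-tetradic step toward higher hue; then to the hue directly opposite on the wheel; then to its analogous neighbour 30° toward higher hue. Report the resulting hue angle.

−120° (triadic ↓): 335 − 120 = 215°
+180° (complement): 215 + 180 = 395 → 395 − 360 = 35°
+90° (square ↑): 35 + 90 = 125°
+180° (complement): 125 + 180 = 305°
+30° (analog 30° ↑): 305 + 30 = 335°

335°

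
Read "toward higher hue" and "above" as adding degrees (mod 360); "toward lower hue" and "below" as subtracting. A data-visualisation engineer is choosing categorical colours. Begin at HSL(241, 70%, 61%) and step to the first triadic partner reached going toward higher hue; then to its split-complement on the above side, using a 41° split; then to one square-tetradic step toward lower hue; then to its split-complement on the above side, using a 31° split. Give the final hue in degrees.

241 + 120 = 361 → 361 − 360 = 1°   (triadic ↑)
1 + 221 = 222°   (split-comp 41° ↑)
222 − 90 = 132°   (square ↓)
132 + 211 = 343°   (split-comp 31° ↑)

343°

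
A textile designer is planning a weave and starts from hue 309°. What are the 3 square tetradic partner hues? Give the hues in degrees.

39°, 129°, 219°

A square tetradic scheme places four hues every 90°.
309 + 90 = 399 → 399 − 360 = 39°
309 + 180 = 489 → 489 − 360 = 129°
309 + 270 = 579 → 579 − 360 = 219°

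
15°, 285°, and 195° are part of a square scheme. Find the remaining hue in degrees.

105°

A square tetradic scheme places four hues every 90°.
The full set through 15° is {15°, 105°, 195°, 285°}.
Given {15°, 195°, 285°}, the missing hue is 105°.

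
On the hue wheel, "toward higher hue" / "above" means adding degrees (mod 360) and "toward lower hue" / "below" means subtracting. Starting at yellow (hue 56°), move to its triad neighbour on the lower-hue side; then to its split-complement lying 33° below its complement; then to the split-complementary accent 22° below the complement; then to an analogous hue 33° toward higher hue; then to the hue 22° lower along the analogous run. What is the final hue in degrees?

252°

56 − 120 = -64 → -64 + 360 = 296°   (triadic ↓)
296 + 147 = 443 → 443 − 360 = 83°   (split-comp 33° ↓)
83 + 158 = 241°   (split-comp 22° ↓)
241 + 33 = 274°   (analog 33° ↑)
274 − 22 = 252°   (analog 22° ↓)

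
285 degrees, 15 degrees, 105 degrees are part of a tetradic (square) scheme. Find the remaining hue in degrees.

195°

A square tetradic scheme places four hues every 90°.
The full set through 15° is {15°, 105°, 195°, 285°}.
Given {15°, 105°, 285°}, the missing hue is 195°.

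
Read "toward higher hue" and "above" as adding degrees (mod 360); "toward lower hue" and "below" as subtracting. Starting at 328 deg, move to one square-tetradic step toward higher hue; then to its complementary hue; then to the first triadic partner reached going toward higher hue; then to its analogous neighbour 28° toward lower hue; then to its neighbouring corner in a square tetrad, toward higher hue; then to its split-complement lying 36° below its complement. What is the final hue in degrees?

square ↑ +90°: 328 + 90 = 418 → 418 − 360 = 58°
complement +180°: 58 + 180 = 238°
triadic ↑ +120°: 238 + 120 = 358°
analog 28° ↓ −28°: 358 − 28 = 330°
square ↑ +90°: 330 + 90 = 420 → 420 − 360 = 60°
split-comp 36° ↓ +144°: 60 + 144 = 204°

204°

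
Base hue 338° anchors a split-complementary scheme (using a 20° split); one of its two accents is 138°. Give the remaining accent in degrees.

178°

Split-complementary hues sit 20° either side of the complement.
Complement of the base 338°: 338 + 180 = 518 → 518 − 360 = 158°
The given accent 138° is 20° one side of 158°; the other accent sits 20° the other side: 158 + 20 = 178°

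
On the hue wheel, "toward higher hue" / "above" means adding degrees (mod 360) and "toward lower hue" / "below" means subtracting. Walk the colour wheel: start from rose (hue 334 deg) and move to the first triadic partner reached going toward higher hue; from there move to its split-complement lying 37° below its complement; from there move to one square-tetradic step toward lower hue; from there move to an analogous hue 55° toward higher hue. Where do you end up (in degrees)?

334 + 120 = 454 → 454 − 360 = 94°   (triadic ↑)
94 + 143 = 237°   (split-comp 37° ↓)
237 − 90 = 147°   (square ↓)
147 + 55 = 202°   (analog 55° ↑)

202°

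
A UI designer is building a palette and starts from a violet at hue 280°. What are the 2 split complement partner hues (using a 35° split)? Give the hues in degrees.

Split-complementary hues sit 35° either side of the complement.
Complement of 280°: 280 + 180 = 460 → 460 − 360 = 100°
100 − 35 = 65°
100 + 35 = 135°

65° and 135°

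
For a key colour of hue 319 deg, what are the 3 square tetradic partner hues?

49°, 139°, 229°

A square tetradic scheme places four hues every 90°.
319 + 90 = 409 → 409 − 360 = 49°
319 + 180 = 499 → 499 − 360 = 139°
319 + 270 = 589 → 589 − 360 = 229°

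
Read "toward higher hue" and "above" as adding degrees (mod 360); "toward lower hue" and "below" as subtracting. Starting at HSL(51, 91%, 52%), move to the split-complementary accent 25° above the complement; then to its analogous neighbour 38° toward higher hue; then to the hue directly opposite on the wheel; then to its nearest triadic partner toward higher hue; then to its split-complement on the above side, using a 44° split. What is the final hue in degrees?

98°

+205° (split-comp 25° ↑): 51 + 205 = 256°
+38° (analog 38° ↑): 256 + 38 = 294°
+180° (complement): 294 + 180 = 474 → 474 − 360 = 114°
+120° (triadic ↑): 114 + 120 = 234°
+224° (split-comp 44° ↑): 234 + 224 = 458 → 458 − 360 = 98°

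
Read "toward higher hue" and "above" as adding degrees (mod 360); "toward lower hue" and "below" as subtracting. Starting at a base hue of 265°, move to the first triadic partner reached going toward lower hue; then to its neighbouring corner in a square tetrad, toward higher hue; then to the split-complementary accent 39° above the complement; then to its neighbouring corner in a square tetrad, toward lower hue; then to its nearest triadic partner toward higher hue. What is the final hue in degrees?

124°

265 − 120 = 145°   (triadic ↓)
145 + 90 = 235°   (square ↑)
235 + 219 = 454 → 454 − 360 = 94°   (split-comp 39° ↑)
94 − 90 = 4°   (square ↓)
4 + 120 = 124°   (triadic ↑)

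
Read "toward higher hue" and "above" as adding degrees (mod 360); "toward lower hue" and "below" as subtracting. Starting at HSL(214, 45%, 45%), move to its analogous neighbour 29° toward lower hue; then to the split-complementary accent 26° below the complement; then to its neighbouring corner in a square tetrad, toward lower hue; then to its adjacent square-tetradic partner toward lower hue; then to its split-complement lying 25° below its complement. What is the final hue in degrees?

−29° (analog 29° ↓): 214 − 29 = 185°
+154° (split-comp 26° ↓): 185 + 154 = 339°
−90° (square ↓): 339 − 90 = 249°
−90° (square ↓): 249 − 90 = 159°
+155° (split-comp 25° ↓): 159 + 155 = 314°

314°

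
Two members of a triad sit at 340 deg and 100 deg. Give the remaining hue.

220°

A triad spaces three hues 120° apart.
The full set is {100°, 220°, 340°}.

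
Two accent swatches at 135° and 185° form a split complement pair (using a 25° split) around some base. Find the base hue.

The accents sit 25° either side of the complement, so the complement is their short-arc midpoint on the wheel.
Short-arc midpoint of 135° and 185°: 160°.
Base is 180° from the complement: 160 − 180 = -20 → -20 + 360 = 340°

340°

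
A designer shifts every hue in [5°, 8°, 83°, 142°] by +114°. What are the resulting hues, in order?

5 + 114 = 119°
8 + 114 = 122°
83 + 114 = 197°
142 + 114 = 256°

119°, 122°, 197°, 256°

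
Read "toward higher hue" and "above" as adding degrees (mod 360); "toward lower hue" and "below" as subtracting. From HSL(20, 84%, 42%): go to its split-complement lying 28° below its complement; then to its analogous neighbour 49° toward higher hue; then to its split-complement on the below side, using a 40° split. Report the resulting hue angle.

1°

split-comp 28° ↓ +152°: 20 + 152 = 172°
analog 49° ↑ +49°: 172 + 49 = 221°
split-comp 40° ↓ +140°: 221 + 140 = 361 → 361 − 360 = 1°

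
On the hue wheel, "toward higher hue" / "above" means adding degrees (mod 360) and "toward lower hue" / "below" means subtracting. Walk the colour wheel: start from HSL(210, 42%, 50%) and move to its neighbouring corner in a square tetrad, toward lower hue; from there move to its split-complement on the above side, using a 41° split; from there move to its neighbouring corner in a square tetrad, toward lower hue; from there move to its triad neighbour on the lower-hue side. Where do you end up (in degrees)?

131°

−90° (square ↓): 210 − 90 = 120°
+221° (split-comp 41° ↑): 120 + 221 = 341°
−90° (square ↓): 341 − 90 = 251°
−120° (triadic ↓): 251 − 120 = 131°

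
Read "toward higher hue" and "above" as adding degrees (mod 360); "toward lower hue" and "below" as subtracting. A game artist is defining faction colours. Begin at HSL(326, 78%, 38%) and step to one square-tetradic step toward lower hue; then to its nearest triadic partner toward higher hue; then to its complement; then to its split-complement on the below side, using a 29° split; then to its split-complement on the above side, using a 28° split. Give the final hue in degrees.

175°

326 − 90 = 236°   (square ↓)
236 + 120 = 356°   (triadic ↑)
356 + 180 = 536 → 536 − 360 = 176°   (complement)
176 + 151 = 327°   (split-comp 29° ↓)
327 + 208 = 535 → 535 − 360 = 175°   (split-comp 28° ↑)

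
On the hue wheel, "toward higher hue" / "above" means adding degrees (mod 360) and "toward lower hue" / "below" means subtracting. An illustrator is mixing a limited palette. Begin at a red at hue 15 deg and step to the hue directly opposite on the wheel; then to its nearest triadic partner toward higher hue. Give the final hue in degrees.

315°

+180° (complement): 15 + 180 = 195°
+120° (triadic ↑): 195 + 120 = 315°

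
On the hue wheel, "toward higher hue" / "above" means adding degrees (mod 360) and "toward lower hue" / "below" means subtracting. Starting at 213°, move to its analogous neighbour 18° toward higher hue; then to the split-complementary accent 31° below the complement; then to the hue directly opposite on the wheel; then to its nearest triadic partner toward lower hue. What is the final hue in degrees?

analog 18° ↑ +18°: 213 + 18 = 231°
split-comp 31° ↓ +149°: 231 + 149 = 380 → 380 − 360 = 20°
complement +180°: 20 + 180 = 200°
triadic ↓ −120°: 200 − 120 = 80°

80°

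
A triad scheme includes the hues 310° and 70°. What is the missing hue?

190°

A triad places three hues 120° apart.
The full set through 70° is {70°, 190°, 310°}.
Given {70°, 310°}, the missing hue is 190°.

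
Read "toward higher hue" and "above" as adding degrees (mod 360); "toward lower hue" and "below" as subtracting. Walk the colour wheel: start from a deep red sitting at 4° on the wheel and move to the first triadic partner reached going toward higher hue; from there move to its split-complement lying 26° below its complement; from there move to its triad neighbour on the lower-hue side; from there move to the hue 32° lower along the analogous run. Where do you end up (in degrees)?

4 + 120 = 124°   (triadic ↑)
124 + 154 = 278°   (split-comp 26° ↓)
278 − 120 = 158°   (triadic ↓)
158 − 32 = 126°   (analog 32° ↓)

126°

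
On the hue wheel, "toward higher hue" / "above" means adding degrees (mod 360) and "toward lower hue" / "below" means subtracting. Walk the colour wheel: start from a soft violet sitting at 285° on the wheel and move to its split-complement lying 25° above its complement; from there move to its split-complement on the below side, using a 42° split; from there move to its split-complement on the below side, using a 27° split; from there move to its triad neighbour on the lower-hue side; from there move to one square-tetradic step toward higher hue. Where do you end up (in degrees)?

split-comp 25° ↑ +205°: 285 + 205 = 490 → 490 − 360 = 130°
split-comp 42° ↓ +138°: 130 + 138 = 268°
split-comp 27° ↓ +153°: 268 + 153 = 421 → 421 − 360 = 61°
triadic ↓ −120°: 61 − 120 = -59 → -59 + 360 = 301°
square ↑ +90°: 301 + 90 = 391 → 391 − 360 = 31°

31°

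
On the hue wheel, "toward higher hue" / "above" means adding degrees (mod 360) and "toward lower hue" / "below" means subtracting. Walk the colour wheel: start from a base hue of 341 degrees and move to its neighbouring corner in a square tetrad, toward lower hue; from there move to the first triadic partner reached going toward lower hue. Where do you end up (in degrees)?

131°

−90° (square ↓): 341 − 90 = 251°
−120° (triadic ↓): 251 − 120 = 131°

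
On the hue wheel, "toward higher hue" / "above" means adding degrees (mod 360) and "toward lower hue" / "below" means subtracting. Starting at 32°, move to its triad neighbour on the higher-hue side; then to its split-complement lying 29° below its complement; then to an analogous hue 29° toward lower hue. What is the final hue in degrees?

triadic ↑ +120°: 32 + 120 = 152°
split-comp 29° ↓ +151°: 152 + 151 = 303°
analog 29° ↓ −29°: 303 − 29 = 274°

274°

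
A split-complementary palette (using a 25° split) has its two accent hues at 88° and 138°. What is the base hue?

293°

The accents sit 25° either side of the complement, so the complement is their short-arc midpoint on the wheel.
Short-arc midpoint of 88° and 138°: 113°.
Base is 180° from the complement: 113 − 180 = -67 → -67 + 360 = 293°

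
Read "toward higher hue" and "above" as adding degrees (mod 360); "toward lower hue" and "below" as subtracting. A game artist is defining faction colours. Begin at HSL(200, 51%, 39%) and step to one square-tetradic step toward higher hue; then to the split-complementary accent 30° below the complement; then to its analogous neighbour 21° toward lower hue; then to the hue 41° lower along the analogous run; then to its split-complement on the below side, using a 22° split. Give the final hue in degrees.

+90° (square ↑): 200 + 90 = 290°
+150° (split-comp 30° ↓): 290 + 150 = 440 → 440 − 360 = 80°
−21° (analog 21° ↓): 80 − 21 = 59°
−41° (analog 41° ↓): 59 − 41 = 18°
+158° (split-comp 22° ↓): 18 + 158 = 176°

176°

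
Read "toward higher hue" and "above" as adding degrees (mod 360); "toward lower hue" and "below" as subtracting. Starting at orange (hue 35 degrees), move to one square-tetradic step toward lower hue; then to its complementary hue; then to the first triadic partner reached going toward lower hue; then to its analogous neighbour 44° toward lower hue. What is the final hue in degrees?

321°

−90° (square ↓): 35 − 90 = -55 → -55 + 360 = 305°
+180° (complement): 305 + 180 = 485 → 485 − 360 = 125°
−120° (triadic ↓): 125 − 120 = 5°
−44° (analog 44° ↓): 5 − 44 = -39 → -39 + 360 = 321°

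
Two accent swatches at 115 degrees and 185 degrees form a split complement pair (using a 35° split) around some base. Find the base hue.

The accents sit 35° either side of the complement, so the complement is their short-arc midpoint on the wheel.
Short-arc midpoint of 115° and 185°: 150°.
Base is 180° from the complement: 150 − 180 = -30 → -30 + 360 = 330°

330°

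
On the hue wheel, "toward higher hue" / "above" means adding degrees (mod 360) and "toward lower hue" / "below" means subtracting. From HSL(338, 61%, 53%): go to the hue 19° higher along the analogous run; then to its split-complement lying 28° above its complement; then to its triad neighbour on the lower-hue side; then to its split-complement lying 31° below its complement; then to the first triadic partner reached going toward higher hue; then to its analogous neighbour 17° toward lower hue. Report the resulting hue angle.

338 + 19 = 357°   (analog 19° ↑)
357 + 208 = 565 → 565 − 360 = 205°   (split-comp 28° ↑)
205 − 120 = 85°   (triadic ↓)
85 + 149 = 234°   (split-comp 31° ↓)
234 + 120 = 354°   (triadic ↑)
354 − 17 = 337°   (analog 17° ↓)

337°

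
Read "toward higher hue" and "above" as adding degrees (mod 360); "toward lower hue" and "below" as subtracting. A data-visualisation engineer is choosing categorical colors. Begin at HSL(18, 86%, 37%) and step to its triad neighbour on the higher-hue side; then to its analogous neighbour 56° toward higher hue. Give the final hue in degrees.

triadic ↑ +120°: 18 + 120 = 138°
analog 56° ↑ +56°: 138 + 56 = 194°

194°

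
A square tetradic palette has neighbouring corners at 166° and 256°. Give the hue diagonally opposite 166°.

A square tetradic scheme places four hues 90° apart; opposite corners are 180° apart.
166 + 180 = 346°

346°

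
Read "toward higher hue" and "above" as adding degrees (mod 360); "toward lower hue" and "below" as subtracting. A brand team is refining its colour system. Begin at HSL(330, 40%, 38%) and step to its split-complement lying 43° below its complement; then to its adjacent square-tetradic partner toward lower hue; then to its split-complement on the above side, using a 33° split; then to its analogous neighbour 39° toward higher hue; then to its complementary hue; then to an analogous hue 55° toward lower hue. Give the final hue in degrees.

34°

+137° (split-comp 43° ↓): 330 + 137 = 467 → 467 − 360 = 107°
−90° (square ↓): 107 − 90 = 17°
+213° (split-comp 33° ↑): 17 + 213 = 230°
+39° (analog 39° ↑): 230 + 39 = 269°
+180° (complement): 269 + 180 = 449 → 449 − 360 = 89°
−55° (analog 55° ↓): 89 − 55 = 34°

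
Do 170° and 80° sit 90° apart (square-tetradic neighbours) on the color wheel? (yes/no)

Angular distance: |170 − 80| = 90 = 90°.
90° apart (square-tetradic neighbours) requires 90°.

yes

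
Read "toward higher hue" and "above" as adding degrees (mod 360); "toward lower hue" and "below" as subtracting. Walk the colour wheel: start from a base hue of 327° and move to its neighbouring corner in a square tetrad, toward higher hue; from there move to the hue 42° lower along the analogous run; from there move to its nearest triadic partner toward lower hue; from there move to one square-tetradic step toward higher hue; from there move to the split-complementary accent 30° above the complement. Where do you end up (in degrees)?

327 + 90 = 417 → 417 − 360 = 57°   (square ↑)
57 − 42 = 15°   (analog 42° ↓)
15 − 120 = -105 → -105 + 360 = 255°   (triadic ↓)
255 + 90 = 345°   (square ↑)
345 + 210 = 555 → 555 − 360 = 195°   (split-comp 30° ↑)

195°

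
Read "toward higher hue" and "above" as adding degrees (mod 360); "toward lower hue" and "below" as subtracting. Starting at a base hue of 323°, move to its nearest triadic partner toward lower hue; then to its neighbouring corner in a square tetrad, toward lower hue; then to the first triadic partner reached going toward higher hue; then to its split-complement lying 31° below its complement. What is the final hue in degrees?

22°

triadic ↓ −120°: 323 − 120 = 203°
square ↓ −90°: 203 − 90 = 113°
triadic ↑ +120°: 113 + 120 = 233°
split-comp 31° ↓ +149°: 233 + 149 = 382 → 382 − 360 = 22°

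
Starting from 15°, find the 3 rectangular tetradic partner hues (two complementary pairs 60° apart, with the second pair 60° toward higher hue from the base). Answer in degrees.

75°, 195°, 255°

A rectangular tetradic uses two complementary pairs 60° apart: offsets 0°, 60°, 180°, 240°.
15 + 60 = 75°
15 + 180 = 195°
15 + 240 = 255°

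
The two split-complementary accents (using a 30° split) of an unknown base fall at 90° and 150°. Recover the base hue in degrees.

300°

The accents sit 30° either side of the complement, so the complement is their short-arc midpoint on the wheel.
Short-arc midpoint of 90° and 150°: 120°.
Base is 180° from the complement: 120 − 180 = -60 → -60 + 360 = 300°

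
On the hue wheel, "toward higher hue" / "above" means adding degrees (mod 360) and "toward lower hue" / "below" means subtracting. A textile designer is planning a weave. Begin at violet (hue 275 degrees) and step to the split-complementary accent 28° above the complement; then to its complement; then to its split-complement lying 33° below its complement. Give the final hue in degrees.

275 + 208 = 483 → 483 − 360 = 123°   (split-comp 28° ↑)
123 + 180 = 303°   (complement)
303 + 147 = 450 → 450 − 360 = 90°   (split-comp 33° ↓)

90°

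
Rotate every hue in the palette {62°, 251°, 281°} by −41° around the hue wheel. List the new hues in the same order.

21°, 210°, 240°

62 − 41 = 21°
251 − 41 = 210°
281 − 41 = 240°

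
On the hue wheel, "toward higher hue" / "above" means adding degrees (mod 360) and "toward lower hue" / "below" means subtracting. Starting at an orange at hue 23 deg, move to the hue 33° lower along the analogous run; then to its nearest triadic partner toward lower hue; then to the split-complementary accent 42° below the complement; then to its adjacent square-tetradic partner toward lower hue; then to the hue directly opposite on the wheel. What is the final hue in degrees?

analog 33° ↓ −33°: 23 − 33 = -10 → -10 + 360 = 350°
triadic ↓ −120°: 350 − 120 = 230°
split-comp 42° ↓ +138°: 230 + 138 = 368 → 368 − 360 = 8°
square ↓ −90°: 8 − 90 = -82 → -82 + 360 = 278°
complement +180°: 278 + 180 = 458 → 458 − 360 = 98°

98°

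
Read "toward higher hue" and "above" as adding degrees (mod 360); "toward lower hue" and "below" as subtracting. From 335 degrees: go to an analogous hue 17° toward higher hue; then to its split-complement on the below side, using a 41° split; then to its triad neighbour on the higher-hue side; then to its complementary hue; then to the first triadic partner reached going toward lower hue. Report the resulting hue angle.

311°

335 + 17 = 352°   (analog 17° ↑)
352 + 139 = 491 → 491 − 360 = 131°   (split-comp 41° ↓)
131 + 120 = 251°   (triadic ↑)
251 + 180 = 431 → 431 − 360 = 71°   (complement)
71 − 120 = -49 → -49 + 360 = 311°   (triadic ↓)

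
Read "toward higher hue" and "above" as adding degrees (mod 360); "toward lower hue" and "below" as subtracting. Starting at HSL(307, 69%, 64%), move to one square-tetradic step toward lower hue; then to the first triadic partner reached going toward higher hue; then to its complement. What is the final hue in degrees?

square ↓ −90°: 307 − 90 = 217°
triadic ↑ +120°: 217 + 120 = 337°
complement +180°: 337 + 180 = 517 → 517 − 360 = 157°

157°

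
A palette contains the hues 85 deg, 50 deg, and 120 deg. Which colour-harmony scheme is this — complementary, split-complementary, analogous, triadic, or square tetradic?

Sort the hues: 50°, 85°, 120°.
Successive gaps around the wheel: 35°, 35°, 290°.
A run of hues at equal small steps (35°) with one large closing gap is an analogous group.

analogous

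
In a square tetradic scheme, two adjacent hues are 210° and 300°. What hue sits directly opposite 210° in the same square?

A square tetradic scheme places four hues 90° apart; opposite corners are 180° apart.
210 + 180 = 390 → 390 − 360 = 30°

30°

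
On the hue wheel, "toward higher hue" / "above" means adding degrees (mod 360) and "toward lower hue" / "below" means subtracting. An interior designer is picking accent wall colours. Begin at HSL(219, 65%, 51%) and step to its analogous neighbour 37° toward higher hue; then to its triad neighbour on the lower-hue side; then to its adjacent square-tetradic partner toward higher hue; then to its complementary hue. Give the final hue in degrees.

46°

+37° (analog 37° ↑): 219 + 37 = 256°
−120° (triadic ↓): 256 − 120 = 136°
+90° (square ↑): 136 + 90 = 226°
+180° (complement): 226 + 180 = 406 → 406 − 360 = 46°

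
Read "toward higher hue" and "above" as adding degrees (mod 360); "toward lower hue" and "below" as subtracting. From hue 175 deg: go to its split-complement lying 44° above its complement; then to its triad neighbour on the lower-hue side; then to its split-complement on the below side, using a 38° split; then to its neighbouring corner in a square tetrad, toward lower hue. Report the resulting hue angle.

331°

175 + 224 = 399 → 399 − 360 = 39°   (split-comp 44° ↑)
39 − 120 = -81 → -81 + 360 = 279°   (triadic ↓)
279 + 142 = 421 → 421 − 360 = 61°   (split-comp 38° ↓)
61 − 90 = -29 → -29 + 360 = 331°   (square ↓)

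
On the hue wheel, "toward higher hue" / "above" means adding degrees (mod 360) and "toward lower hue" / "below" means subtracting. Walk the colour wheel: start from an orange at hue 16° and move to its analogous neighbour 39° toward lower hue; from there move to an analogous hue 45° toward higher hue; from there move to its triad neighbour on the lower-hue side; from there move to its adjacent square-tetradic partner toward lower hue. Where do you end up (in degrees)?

analog 39° ↓ −39°: 16 − 39 = -23 → -23 + 360 = 337°
analog 45° ↑ +45°: 337 + 45 = 382 → 382 − 360 = 22°
triadic ↓ −120°: 22 − 120 = -98 → -98 + 360 = 262°
square ↓ −90°: 262 − 90 = 172°

172°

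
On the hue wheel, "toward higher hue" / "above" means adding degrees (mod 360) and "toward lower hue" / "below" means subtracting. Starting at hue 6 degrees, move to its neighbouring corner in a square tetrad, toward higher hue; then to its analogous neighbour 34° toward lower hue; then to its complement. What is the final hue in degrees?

+90° (square ↑): 6 + 90 = 96°
−34° (analog 34° ↓): 96 − 34 = 62°
+180° (complement): 62 + 180 = 242°

242°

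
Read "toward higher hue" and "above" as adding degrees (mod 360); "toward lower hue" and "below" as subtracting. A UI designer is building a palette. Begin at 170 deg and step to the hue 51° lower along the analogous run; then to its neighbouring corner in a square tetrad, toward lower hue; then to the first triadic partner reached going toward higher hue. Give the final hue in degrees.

149°

analog 51° ↓ −51°: 170 − 51 = 119°
square ↓ −90°: 119 − 90 = 29°
triadic ↑ +120°: 29 + 120 = 149°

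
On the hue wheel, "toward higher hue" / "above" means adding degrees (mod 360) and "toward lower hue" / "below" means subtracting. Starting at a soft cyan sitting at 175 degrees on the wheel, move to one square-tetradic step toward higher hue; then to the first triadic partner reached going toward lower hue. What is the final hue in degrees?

+90° (square ↑): 175 + 90 = 265°
−120° (triadic ↓): 265 − 120 = 145°

145°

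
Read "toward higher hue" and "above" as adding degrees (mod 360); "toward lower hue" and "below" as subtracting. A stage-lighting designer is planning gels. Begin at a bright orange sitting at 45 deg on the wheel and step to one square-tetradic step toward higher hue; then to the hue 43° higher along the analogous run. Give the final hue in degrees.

square ↑ +90°: 45 + 90 = 135°
analog 43° ↑ +43°: 135 + 43 = 178°

178°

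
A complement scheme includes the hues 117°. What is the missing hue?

297°

The complement sits 180° across the wheel.
The full set through 117° is {117°, 297°}.
Given {117°}, the missing hue is 297°.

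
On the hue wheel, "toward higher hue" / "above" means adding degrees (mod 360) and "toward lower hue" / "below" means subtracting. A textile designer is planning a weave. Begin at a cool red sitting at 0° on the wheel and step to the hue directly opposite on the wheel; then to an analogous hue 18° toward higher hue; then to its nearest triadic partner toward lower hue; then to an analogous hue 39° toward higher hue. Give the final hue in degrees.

117°

complement +180°: 0 + 180 = 180°
analog 18° ↑ +18°: 180 + 18 = 198°
triadic ↓ −120°: 198 − 120 = 78°
analog 39° ↑ +39°: 78 + 39 = 117°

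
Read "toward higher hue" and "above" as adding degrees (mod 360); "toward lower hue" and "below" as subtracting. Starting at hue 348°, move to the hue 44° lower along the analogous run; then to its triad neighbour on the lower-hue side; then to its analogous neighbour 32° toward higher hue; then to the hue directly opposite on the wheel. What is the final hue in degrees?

348 − 44 = 304°   (analog 44° ↓)
304 − 120 = 184°   (triadic ↓)
184 + 32 = 216°   (analog 32° ↑)
216 + 180 = 396 → 396 − 360 = 36°   (complement)

36°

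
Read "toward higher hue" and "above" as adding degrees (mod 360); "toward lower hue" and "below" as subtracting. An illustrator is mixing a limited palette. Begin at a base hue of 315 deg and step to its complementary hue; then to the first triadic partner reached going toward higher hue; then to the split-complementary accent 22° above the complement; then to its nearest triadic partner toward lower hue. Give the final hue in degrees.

337°

+180° (complement): 315 + 180 = 495 → 495 − 360 = 135°
+120° (triadic ↑): 135 + 120 = 255°
+202° (split-comp 22° ↑): 255 + 202 = 457 → 457 − 360 = 97°
−120° (triadic ↓): 97 − 120 = -23 → -23 + 360 = 337°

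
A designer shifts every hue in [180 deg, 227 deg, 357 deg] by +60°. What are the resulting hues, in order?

180 + 60 = 240°
227 + 60 = 287°
357 + 60 = 417 → 417 − 360 = 57°

240°, 287°, 57°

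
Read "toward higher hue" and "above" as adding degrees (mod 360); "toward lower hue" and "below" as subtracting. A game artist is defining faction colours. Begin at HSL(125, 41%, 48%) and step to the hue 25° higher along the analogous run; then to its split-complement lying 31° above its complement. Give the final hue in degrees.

1°

125 + 25 = 150°   (analog 25° ↑)
150 + 211 = 361 → 361 − 360 = 1°   (split-comp 31° ↑)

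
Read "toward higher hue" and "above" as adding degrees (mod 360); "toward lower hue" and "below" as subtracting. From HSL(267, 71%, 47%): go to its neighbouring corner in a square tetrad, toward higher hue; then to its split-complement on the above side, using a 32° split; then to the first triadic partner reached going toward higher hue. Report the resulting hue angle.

329°

267 + 90 = 357°   (square ↑)
357 + 212 = 569 → 569 − 360 = 209°   (split-comp 32° ↑)
209 + 120 = 329°   (triadic ↑)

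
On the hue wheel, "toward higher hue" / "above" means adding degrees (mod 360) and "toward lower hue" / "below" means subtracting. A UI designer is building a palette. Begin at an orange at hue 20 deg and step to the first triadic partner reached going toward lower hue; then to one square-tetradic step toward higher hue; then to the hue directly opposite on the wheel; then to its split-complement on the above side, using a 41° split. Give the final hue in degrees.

31°

20 − 120 = -100 → -100 + 360 = 260°   (triadic ↓)
260 + 90 = 350°   (square ↑)
350 + 180 = 530 → 530 − 360 = 170°   (complement)
170 + 221 = 391 → 391 − 360 = 31°   (split-comp 41° ↑)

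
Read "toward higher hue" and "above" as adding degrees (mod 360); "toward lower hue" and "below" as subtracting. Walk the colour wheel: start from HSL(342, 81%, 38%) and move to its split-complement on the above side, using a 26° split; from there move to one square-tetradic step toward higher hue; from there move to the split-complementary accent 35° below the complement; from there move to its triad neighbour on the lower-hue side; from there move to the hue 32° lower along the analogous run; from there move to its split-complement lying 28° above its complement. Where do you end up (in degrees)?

119°

split-comp 26° ↑ +206°: 342 + 206 = 548 → 548 − 360 = 188°
square ↑ +90°: 188 + 90 = 278°
split-comp 35° ↓ +145°: 278 + 145 = 423 → 423 − 360 = 63°
triadic ↓ −120°: 63 − 120 = -57 → -57 + 360 = 303°
analog 32° ↓ −32°: 303 − 32 = 271°
split-comp 28° ↑ +208°: 271 + 208 = 479 → 479 − 360 = 119°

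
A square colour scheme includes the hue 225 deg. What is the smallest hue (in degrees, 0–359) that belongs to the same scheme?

45°

A square tetradic scheme places four hues every 90°.
The full set through 225° is {45°, 135°, 225°, 315°}.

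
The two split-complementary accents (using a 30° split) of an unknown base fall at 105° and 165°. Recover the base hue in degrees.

315°

The accents sit 30° either side of the complement, so the complement is their short-arc midpoint on the wheel.
Short-arc midpoint of 105° and 165°: 135°.
Base is 180° from the complement: 135 − 180 = -45 → -45 + 360 = 315°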